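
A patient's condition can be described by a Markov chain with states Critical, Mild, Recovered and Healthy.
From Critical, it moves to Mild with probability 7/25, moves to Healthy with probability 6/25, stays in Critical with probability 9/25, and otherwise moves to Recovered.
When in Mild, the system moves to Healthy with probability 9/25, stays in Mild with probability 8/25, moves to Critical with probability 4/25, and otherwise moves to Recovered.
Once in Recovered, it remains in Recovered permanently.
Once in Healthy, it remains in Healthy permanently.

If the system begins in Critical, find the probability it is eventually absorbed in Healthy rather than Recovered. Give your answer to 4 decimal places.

Let h(s) be the probability of absorption at Healthy starting from transient state s. Then h(Healthy) = 1 and h(Recovered) = 0. By first-step analysis:
h(Critical) = 0.36·h(Critical) + 0.28·h(Mild) + 0.12·0 + 0.24·1
h(Mild) = 0.16·h(Critical) + 0.32·h(Mild) + 0.16·0 + 0.36·1
Solving: h(Critical) = 0.6762, h(Mild) = 0.6885.
Starting from Critical, the probability is 0.6762.

0.6762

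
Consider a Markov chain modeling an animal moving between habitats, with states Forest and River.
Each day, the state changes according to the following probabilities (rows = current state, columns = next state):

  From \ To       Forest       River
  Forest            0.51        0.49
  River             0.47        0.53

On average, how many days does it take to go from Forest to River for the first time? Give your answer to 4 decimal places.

Let t(s) be the expected number of days to first reach River from state s, with t(River) = 0. Conditioning on the first day:
t(Forest) = 1 + 0.51·t(Forest)
Solving: t(Forest) = 2.0408.
Expected days from Forest to River: 2.0408.

2.0408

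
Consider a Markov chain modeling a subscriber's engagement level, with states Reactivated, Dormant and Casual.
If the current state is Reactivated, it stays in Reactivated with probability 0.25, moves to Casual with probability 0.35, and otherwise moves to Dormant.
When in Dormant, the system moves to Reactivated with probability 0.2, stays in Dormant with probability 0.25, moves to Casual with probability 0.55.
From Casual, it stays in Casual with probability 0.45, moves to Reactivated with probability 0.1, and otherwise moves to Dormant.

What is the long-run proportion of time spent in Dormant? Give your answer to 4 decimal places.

0.3683

Let the stationary distribution be π with π = πP and π_1 + π_2 + π_3 = 1.
π_1 = 0.25·π_1 + 0.2·π_2 + 0.1·π_3
π_2 = 0.4·π_1 + 0.25·π_2 + 0.45·π_3
Solving with the normalization constraint gives π = (0.1610, 0.3683, 0.4707).
So the stationary probability of Dormant is 0.3683.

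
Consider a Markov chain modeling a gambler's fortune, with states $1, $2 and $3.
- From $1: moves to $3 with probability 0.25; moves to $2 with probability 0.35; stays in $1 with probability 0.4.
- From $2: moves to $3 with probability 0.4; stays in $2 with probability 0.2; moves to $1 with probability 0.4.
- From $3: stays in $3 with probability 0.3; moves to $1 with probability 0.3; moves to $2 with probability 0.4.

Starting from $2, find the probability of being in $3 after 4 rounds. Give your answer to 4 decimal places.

Propagate the distribution vector 4 rounds from $2.
After 0 rounds: (0.0000, 1.0000, 0.0000)
After 1 round: (0.4000, 0.2000, 0.4000)
After 2 rounds: (0.3600, 0.3400, 0.3000)
After 3 rounds: (0.3700, 0.3140, 0.3160)
After 4 rounds: (0.3684, 0.3187, 0.3129)
P(in $3 after 4 rounds) = 0.3129

0.3129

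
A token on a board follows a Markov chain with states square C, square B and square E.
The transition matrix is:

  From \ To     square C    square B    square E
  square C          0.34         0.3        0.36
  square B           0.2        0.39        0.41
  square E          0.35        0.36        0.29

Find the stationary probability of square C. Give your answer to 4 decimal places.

0.2941

Let the stationary distribution be π with π = πP and π_1 + π_2 + π_3 = 1.
π_1 = 0.34·π_1 + 0.2·π_2 + 0.35·π_3
π_2 = 0.3·π_1 + 0.39·π_2 + 0.36·π_3
Solving with the normalization constraint gives π = (0.2941, 0.3529, 0.3529).
So the stationary probability of square C is 0.2941.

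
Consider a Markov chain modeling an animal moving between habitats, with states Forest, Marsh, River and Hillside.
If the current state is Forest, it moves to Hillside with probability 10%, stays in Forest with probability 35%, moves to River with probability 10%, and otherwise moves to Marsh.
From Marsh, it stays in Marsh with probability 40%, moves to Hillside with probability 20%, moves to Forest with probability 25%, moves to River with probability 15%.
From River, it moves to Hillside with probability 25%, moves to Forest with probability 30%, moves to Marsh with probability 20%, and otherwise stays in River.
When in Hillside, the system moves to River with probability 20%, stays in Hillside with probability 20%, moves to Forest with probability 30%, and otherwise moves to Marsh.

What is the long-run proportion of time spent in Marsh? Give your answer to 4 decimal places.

Let the stationary distribution be π with π = πP and π_1 + π_2 + π_3 + π_4 = 1.
π_1 = 0.35·π_1 + 0.25·π_2 + 0.3·π_3 + 0.3·π_4
π_2 = 0.45·π_1 + 0.4·π_2 + 0.2·π_3 + 0.3·π_4
π_3 = 0.1·π_1 + 0.15·π_2 + 0.25·π_3 + 0.2·π_4
Solving with the normalization constraint gives π = (0.2966, 0.3650, 0.1601, 0.1783).
So the stationary probability of Marsh is 0.3650.

0.3650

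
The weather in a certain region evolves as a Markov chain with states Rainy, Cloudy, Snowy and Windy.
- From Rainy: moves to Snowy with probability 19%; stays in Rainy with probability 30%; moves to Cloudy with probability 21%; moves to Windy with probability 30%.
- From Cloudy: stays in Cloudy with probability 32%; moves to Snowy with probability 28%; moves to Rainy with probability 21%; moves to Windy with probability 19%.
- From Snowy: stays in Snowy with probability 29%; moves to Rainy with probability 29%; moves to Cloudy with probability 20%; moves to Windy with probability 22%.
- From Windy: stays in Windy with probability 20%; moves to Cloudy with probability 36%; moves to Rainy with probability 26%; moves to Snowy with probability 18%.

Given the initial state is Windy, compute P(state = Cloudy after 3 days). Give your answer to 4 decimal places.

0.2721

Propagate the distribution vector 3 days from Windy.
After 0 days: (0.0000, 0.0000, 0.0000, 1.0000)
After 1 day: (0.2600, 0.3600, 0.1800, 0.2000)
After 2 days: (0.2578, 0.2778, 0.2384, 0.2260)
After 3 days: (0.2636, 0.2721, 0.2366, 0.2278)
P(in Cloudy after 3 days) = 0.2721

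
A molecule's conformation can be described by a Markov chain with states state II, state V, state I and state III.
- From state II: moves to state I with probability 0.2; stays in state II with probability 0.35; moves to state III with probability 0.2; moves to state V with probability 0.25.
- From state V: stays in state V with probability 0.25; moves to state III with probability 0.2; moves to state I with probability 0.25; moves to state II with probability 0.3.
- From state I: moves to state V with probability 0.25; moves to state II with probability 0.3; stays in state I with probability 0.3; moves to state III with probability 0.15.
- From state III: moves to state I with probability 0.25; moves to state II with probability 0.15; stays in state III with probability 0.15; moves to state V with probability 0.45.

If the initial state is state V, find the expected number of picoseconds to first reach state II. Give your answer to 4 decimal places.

Let t(s) be the expected number of picoseconds to first reach state II from state s, with t(state II) = 0. Conditioning on the first picosecond:
t(state V) = 1 + 0.25·t(state V) + 0.25·t(state I) + 0.2·t(state III)
t(state I) = 1 + 0.25·t(state V) + 0.3·t(state I) + 0.15·t(state III)
t(state III) = 1 + 0.45·t(state V) + 0.25·t(state I) + 0.15·t(state III)
Solving: t(state V) = 3.6589, t(state I) = 3.6314, t(state III) = 4.1816.
Expected picoseconds from state V to state II: 3.6589.

3.6589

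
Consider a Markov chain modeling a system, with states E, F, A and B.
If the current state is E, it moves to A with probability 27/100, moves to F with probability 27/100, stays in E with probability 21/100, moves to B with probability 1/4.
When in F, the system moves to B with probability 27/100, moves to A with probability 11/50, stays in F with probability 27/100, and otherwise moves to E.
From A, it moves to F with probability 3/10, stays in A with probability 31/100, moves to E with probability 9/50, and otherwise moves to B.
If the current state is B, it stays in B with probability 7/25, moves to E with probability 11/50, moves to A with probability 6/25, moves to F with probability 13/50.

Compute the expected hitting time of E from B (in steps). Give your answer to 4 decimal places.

Let t(s) be the expected number of steps to first reach E from state s, with t(E) = 0. Conditioning on the first step:
t(F) = 1 + 0.27·t(F) + 0.22·t(A) + 0.27·t(B)
t(A) = 1 + 0.3·t(F) + 0.31·t(A) + 0.21·t(B)
t(B) = 1 + 0.26·t(F) + 0.24·t(A) + 0.28·t(B)
Solving: t(F) = 4.5455, t(A) = 4.8387, t(B) = 4.6432.
Expected steps from B to E: 4.6432.

4.6432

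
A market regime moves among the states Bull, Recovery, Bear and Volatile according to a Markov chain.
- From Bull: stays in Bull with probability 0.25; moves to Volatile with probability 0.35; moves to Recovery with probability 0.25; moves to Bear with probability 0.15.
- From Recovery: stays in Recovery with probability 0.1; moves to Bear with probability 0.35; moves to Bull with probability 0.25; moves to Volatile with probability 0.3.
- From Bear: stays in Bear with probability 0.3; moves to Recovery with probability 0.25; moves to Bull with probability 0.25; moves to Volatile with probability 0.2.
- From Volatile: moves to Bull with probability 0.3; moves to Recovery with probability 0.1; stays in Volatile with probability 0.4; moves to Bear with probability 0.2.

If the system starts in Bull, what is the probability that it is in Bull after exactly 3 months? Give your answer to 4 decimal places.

Propagate the distribution vector 3 months from Bull.
After 0 months: (1.0000, 0.0000, 0.0000, 0.0000)
After 1 month: (0.2500, 0.2500, 0.1500, 0.3500)
After 2 months: (0.2675, 0.1600, 0.2400, 0.3325)
After 3 months: (0.2666, 0.1761, 0.2346, 0.3226)
P(in Bull after 3 months) = 0.2666

0.2666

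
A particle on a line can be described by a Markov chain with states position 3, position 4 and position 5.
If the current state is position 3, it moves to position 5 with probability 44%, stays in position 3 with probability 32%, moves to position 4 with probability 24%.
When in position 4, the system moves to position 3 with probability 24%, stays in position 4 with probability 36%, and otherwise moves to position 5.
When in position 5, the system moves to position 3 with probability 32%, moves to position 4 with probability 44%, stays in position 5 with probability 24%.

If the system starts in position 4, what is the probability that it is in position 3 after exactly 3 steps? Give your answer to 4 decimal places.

Propagate the distribution vector 3 steps from position 4.
After 0 steps: (0.0000, 1.0000, 0.0000)
After 1 step: (0.2400, 0.3600, 0.4000)
After 2 steps: (0.2912, 0.3632, 0.3456)
After 3 steps: (0.2909, 0.3527, 0.3564)
P(in position 3 after 3 steps) = 0.2909

0.2909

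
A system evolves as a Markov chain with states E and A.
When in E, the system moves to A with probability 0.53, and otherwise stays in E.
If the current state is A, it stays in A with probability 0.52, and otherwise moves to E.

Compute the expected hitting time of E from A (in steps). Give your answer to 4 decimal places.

2.0833

Let t(s) be the expected number of steps to first reach E from state s, with t(E) = 0. Conditioning on the first step:
t(A) = 1 + 0.52·t(A)
Solving: t(A) = 2.0833.
Expected steps from A to E: 2.0833.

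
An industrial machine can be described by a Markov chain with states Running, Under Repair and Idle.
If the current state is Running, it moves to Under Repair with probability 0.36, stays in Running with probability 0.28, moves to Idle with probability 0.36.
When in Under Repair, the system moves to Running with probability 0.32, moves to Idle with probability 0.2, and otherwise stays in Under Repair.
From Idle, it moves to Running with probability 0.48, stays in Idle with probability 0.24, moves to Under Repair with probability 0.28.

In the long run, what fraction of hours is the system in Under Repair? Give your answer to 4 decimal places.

Let the stationary distribution be π with π = πP and π_1 + π_2 + π_3 = 1.
π_1 = 0.28·π_1 + 0.32·π_2 + 0.48·π_3
π_2 = 0.36·π_1 + 0.48·π_2 + 0.28·π_3
Solving with the normalization constraint gives π = (0.3487, 0.3849, 0.2664).
So the stationary probability of Under Repair is 0.3849.

0.3849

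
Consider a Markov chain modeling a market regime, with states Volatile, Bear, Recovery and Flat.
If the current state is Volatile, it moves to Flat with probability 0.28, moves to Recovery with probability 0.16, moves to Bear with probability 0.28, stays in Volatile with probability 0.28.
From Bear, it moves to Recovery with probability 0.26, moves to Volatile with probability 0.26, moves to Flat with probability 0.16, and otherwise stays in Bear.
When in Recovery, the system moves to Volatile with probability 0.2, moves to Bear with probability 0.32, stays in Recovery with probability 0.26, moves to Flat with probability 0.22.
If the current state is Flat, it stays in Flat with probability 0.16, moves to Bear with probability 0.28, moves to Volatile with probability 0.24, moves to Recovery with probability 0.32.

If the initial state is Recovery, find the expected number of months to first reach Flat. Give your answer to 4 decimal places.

4.6376

Let t(s) be the expected number of months to first reach Flat from state s, with t(Flat) = 0. Conditioning on the first month:
t(Volatile) = 1 + 0.28·t(Volatile) + 0.28·t(Bear) + 0.16·t(Recovery)
t(Bear) = 1 + 0.26·t(Volatile) + 0.32·t(Bear) + 0.26·t(Recovery)
t(Recovery) = 1 + 0.2·t(Volatile) + 0.32·t(Bear) + 0.26·t(Recovery)
Solving: t(Volatile) = 4.3239, t(Bear) = 4.8970, t(Recovery) = 4.6376.
Expected months from Recovery to Flat: 4.6376.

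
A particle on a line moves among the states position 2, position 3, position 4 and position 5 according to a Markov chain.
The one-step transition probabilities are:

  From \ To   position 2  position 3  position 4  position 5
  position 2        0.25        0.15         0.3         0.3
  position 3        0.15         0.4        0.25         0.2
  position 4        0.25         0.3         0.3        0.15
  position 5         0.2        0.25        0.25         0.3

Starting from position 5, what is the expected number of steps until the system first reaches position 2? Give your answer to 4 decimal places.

Let t(s) be the expected number of steps to first reach position 2 from state s, with t(position 2) = 0. Conditioning on the first step:
t(position 3) = 1 + 0.4·t(position 3) + 0.25·t(position 4) + 0.2·t(position 5)
t(position 4) = 1 + 0.3·t(position 3) + 0.3·t(position 4) + 0.15·t(position 5)
t(position 5) = 1 + 0.25·t(position 3) + 0.25·t(position 4) + 0.3·t(position 5)
Solving: t(position 3) = 5.3563, t(position 4) = 4.8081, t(position 5) = 5.0587.
Expected steps from position 5 to position 2: 5.0587.

5.0587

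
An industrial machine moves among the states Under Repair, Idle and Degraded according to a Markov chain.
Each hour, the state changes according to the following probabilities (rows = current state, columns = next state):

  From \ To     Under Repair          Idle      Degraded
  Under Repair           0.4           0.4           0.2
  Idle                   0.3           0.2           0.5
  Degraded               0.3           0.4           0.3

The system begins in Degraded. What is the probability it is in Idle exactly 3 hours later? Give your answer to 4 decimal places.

0.3360

Propagate the distribution vector 3 hours from Degraded.
After 0 hours: (0.0000, 0.0000, 1.0000)
After 1 hour: (0.3000, 0.4000, 0.3000)
After 2 hours: (0.3300, 0.3200, 0.3500)
After 3 hours: (0.3330, 0.3360, 0.3310)
P(in Idle after 3 hours) = 0.3360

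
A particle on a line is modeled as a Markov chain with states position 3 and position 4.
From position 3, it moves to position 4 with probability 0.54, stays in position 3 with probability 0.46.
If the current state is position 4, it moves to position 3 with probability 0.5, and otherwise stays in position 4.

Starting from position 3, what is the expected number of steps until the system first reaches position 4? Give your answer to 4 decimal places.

Let t(s) be the expected number of steps to first reach position 4 from state s, with t(position 4) = 0. Conditioning on the first step:
t(position 3) = 1 + 0.46·t(position 3)
Solving: t(position 3) = 1.8519.
Expected steps from position 3 to position 4: 1.8519.

1.8519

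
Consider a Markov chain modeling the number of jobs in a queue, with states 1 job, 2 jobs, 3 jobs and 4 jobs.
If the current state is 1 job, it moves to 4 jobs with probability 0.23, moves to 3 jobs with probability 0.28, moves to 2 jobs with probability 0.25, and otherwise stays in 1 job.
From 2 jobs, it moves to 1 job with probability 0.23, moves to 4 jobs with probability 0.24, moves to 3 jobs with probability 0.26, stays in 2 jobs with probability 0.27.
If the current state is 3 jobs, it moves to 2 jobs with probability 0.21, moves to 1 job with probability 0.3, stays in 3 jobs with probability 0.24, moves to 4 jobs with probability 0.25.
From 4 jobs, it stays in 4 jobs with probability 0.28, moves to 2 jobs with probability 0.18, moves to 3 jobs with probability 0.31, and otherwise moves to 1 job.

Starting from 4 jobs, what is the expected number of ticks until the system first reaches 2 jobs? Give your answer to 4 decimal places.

4.8510

Let t(s) be the expected number of ticks to first reach 2 jobs from state s, with t(2 jobs) = 0. Conditioning on the first tick:
t(1 job) = 1 + 0.24·t(1 job) + 0.28·t(3 jobs) + 0.23·t(4 jobs)
t(3 jobs) = 1 + 0.3·t(1 job) + 0.24·t(3 jobs) + 0.25·t(4 jobs)
t(4 jobs) = 1 + 0.23·t(1 job) + 0.31·t(3 jobs) + 0.28·t(4 jobs)
Solving: t(1 job) = 4.5128, t(3 jobs) = 4.6929, t(4 jobs) = 4.8510.
Expected ticks from 4 jobs to 2 jobs: 4.8510.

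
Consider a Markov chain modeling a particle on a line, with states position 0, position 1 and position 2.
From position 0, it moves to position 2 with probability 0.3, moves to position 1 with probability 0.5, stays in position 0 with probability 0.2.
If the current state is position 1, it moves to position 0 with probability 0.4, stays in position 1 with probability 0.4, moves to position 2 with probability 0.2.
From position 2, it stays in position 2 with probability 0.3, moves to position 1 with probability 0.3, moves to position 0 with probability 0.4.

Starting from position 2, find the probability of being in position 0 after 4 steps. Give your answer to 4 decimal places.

0.3328

Propagate the distribution vector 4 steps from position 2.
After 0 steps: (0.0000, 0.0000, 1.0000)
After 1 step: (0.4000, 0.3000, 0.3000)
After 2 steps: (0.3200, 0.4100, 0.2700)
After 3 steps: (0.3360, 0.4050, 0.2590)
After 4 steps: (0.3328, 0.4077, 0.2595)
P(in position 0 after 4 steps) = 0.3328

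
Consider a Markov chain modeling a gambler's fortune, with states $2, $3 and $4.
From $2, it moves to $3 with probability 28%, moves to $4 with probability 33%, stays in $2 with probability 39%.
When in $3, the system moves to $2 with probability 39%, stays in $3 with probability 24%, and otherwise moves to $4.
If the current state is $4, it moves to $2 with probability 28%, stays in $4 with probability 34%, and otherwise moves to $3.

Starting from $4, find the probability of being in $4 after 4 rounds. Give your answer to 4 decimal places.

0.3456

Propagate the distribution vector 4 rounds from $4.
After 0 rounds: (0.0000, 0.0000, 1.0000)
After 1 round: (0.2800, 0.3800, 0.3400)
After 2 rounds: (0.3526, 0.2988, 0.3486)
After 3 rounds: (0.3517, 0.3029, 0.3454)
After 4 rounds: (0.3520, 0.3024, 0.3456)
P(in $4 after 4 rounds) = 0.3456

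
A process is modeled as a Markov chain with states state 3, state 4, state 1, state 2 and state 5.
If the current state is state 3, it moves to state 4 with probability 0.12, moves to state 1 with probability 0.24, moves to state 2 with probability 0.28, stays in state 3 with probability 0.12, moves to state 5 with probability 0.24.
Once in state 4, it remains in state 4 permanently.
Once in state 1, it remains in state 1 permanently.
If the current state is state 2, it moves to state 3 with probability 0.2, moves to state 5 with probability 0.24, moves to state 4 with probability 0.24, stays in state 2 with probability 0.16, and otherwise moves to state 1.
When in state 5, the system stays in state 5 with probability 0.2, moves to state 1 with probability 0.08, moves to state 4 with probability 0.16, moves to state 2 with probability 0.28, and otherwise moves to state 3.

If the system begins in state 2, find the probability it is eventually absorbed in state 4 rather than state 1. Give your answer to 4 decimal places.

0.5557

Let h(s) be the probability of absorption at state 4 starting from transient state s. Then h(state 4) = 1 and h(state 1) = 0. By first-step analysis:
h(state 3) = 0.12·h(state 3) + 0.12·1 + 0.24·0 + 0.28·h(state 2) + 0.24·h(state 5)
h(state 2) = 0.2·h(state 3) + 0.24·1 + 0.16·0 + 0.16·h(state 2) + 0.24·h(state 5)
h(state 5) = 0.28·h(state 3) + 0.16·1 + 0.08·0 + 0.28·h(state 2) + 0.2·h(state 5)
Solving: h(state 3) = 0.4652, h(state 2) = 0.5557, h(state 5) = 0.5573.
Starting from state 2, the probability is 0.5557.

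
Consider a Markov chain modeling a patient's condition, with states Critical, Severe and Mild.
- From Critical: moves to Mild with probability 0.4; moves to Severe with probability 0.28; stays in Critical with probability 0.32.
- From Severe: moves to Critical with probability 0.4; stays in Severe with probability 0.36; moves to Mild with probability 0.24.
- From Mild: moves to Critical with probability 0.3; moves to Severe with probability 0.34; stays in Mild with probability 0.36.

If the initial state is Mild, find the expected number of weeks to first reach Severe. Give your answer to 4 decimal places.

3.1091

Let t(s) be the expected number of weeks to first reach Severe from state s, with t(Severe) = 0. Conditioning on the first week:
t(Critical) = 1 + 0.32·t(Critical) + 0.4·t(Mild)
t(Mild) = 1 + 0.3·t(Critical) + 0.36·t(Mild)
Solving: t(Critical) = 3.2995, t(Mild) = 3.1091.
Expected weeks from Mild to Severe: 3.1091.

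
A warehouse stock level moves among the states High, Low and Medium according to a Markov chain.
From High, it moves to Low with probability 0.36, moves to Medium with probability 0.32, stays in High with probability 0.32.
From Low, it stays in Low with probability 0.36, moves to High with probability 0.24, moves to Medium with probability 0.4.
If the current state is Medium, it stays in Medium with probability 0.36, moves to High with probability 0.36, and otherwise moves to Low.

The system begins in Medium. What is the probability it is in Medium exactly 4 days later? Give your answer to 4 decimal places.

0.3609

Propagate the distribution vector 4 days from Medium.
After 0 days: (0.0000, 0.0000, 1.0000)
After 1 day: (0.3600, 0.2800, 0.3600)
After 2 days: (0.3120, 0.3312, 0.3568)
After 3 days: (0.3078, 0.3315, 0.3608)
After 4 days: (0.3079, 0.3311, 0.3609)
P(in Medium after 4 days) = 0.3609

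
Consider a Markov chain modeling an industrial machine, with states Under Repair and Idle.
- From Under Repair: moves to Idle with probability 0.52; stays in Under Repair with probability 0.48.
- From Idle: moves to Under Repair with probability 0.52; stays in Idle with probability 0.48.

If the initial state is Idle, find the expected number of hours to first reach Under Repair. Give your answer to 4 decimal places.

1.9231

Let t(s) be the expected number of hours to first reach Under Repair from state s, with t(Under Repair) = 0. Conditioning on the first hour:
t(Idle) = 1 + 0.48·t(Idle)
Solving: t(Idle) = 1.9231.
Expected hours from Idle to Under Repair: 1.9231.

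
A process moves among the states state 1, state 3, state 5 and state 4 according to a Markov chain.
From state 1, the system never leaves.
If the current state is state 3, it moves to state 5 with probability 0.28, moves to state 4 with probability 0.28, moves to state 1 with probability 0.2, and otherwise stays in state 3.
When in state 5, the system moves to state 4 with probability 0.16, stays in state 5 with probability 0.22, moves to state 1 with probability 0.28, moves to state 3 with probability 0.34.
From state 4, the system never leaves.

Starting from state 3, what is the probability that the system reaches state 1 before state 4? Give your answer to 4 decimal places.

0.4711

Let h(s) be the probability of absorption at state 1 starting from transient state s. Then h(state 1) = 1 and h(state 4) = 0. By first-step analysis:
h(state 3) = 0.2·1 + 0.24·h(state 3) + 0.28·h(state 5) + 0.28·0
h(state 5) = 0.28·1 + 0.34·h(state 3) + 0.22·h(state 5) + 0.16·0
Solving: h(state 3) = 0.4711, h(state 5) = 0.5643.
Starting from state 3, the probability is 0.4711.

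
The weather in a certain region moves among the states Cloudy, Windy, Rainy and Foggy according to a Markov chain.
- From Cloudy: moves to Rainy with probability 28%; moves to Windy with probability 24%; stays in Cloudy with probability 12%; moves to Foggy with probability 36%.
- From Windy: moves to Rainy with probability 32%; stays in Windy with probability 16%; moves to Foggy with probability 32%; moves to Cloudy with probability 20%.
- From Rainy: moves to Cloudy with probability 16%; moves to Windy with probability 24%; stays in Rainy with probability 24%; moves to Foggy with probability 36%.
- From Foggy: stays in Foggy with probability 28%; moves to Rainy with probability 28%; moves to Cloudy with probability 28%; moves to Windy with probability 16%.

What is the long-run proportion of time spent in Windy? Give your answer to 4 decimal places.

0.1981

Let the stationary distribution be π with π = πP and π_1 + π_2 + π_3 + π_4 = 1.
π_1 = 0.12·π_1 + 0.2·π_2 + 0.16·π_3 + 0.28·π_4
π_2 = 0.24·π_1 + 0.16·π_2 + 0.24·π_3 + 0.16·π_4
π_3 = 0.28·π_1 + 0.32·π_2 + 0.24·π_3 + 0.28·π_4
Solving with the normalization constraint gives π = (0.1991, 0.1981, 0.2768, 0.3260).
So the stationary probability of Windy is 0.1981.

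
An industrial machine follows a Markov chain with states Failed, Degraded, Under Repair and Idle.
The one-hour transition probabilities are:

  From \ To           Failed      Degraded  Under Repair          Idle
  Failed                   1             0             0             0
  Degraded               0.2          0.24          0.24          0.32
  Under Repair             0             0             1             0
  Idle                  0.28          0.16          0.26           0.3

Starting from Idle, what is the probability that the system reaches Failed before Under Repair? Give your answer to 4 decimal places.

0.5092

Let h(s) be the probability of absorption at Failed starting from transient state s. Then h(Failed) = 1 and h(Under Repair) = 0. By first-step analysis:
h(Degraded) = 0.2·1 + 0.24·h(Degraded) + 0.24·0 + 0.32·h(Idle)
h(Idle) = 0.28·1 + 0.16·h(Degraded) + 0.26·0 + 0.3·h(Idle)
Solving: h(Degraded) = 0.4775, h(Idle) = 0.5092.
Starting from Idle, the probability is 0.5092.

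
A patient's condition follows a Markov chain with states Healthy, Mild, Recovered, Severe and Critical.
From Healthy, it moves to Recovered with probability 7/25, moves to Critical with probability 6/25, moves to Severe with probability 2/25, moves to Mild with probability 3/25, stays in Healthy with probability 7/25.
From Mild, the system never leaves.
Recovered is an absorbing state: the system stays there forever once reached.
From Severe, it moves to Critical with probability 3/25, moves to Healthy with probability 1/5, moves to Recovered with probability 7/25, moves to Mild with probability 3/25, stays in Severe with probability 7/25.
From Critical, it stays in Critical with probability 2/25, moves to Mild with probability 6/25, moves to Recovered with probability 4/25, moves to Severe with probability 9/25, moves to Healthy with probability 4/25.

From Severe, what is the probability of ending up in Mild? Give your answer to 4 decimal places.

Let h(s) be the probability of absorption at Mild starting from transient state s. Then h(Mild) = 1 and h(Recovered) = 0. By first-step analysis:
h(Healthy) = 0.28·h(Healthy) + 0.12·1 + 0.28·0 + 0.08·h(Severe) + 0.24·h(Critical)
h(Severe) = 0.2·h(Healthy) + 0.12·1 + 0.28·0 + 0.28·h(Severe) + 0.12·h(Critical)
h(Critical) = 0.16·h(Healthy) + 0.24·1 + 0.16·0 + 0.36·h(Severe) + 0.08·h(Critical)
Solving: h(Healthy) = 0.3569, h(Severe) = 0.3419, h(Critical) = 0.4567.
Starting from Severe, the probability is 0.3419.

0.3419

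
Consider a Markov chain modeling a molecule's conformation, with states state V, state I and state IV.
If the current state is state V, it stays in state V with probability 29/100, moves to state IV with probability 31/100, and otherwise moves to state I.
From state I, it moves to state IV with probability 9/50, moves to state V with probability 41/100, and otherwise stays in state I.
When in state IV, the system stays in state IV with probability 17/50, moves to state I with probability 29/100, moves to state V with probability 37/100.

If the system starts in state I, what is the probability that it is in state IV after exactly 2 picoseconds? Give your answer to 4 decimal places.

0.2621

Sum over the intermediate state after 1 picosecond:
P = P(state I→state V)·P(state V→state IV) + P(state I→state I)·P(state I→state IV) + P(state I→state IV)·P(state IV→state IV)
  = 0.41×0.31 + 0.41×0.18 + 0.18×0.34
  = 0.1271 + 0.0738 + 0.0612 = 0.2621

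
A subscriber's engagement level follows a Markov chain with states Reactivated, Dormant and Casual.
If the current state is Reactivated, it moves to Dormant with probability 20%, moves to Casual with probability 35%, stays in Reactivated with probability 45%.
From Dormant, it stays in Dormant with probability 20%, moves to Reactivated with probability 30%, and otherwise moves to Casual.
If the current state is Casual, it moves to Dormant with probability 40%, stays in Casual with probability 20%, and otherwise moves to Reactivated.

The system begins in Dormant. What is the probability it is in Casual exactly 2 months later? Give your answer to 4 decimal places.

Sum over the intermediate state after 1 month:
P = P(Dormant→Reactivated)·P(Reactivated→Casual) + P(Dormant→Dormant)·P(Dormant→Casual) + P(Dormant→Casual)·P(Casual→Casual)
  = 0.3×0.35 + 0.2×0.5 + 0.5×0.2
  = 0.1050 + 0.1000 + 0.1000 = 0.3050

0.3050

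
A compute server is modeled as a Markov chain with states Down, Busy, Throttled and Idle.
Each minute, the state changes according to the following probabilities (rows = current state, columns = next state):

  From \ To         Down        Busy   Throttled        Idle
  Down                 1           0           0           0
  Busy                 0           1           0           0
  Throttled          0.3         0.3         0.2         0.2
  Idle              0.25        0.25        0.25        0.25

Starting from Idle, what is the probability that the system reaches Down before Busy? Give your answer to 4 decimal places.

0.5000

Let h(s) be the probability of absorption at Down starting from transient state s. Then h(Down) = 1 and h(Busy) = 0. By first-step analysis:
h(Throttled) = 0.3·1 + 0.3·0 + 0.2·h(Throttled) + 0.2·h(Idle)
h(Idle) = 0.25·1 + 0.25·0 + 0.25·h(Throttled) + 0.25·h(Idle)
Solving: h(Throttled) = 0.5000, h(Idle) = 0.5000.
Starting from Idle, the probability is 0.5000.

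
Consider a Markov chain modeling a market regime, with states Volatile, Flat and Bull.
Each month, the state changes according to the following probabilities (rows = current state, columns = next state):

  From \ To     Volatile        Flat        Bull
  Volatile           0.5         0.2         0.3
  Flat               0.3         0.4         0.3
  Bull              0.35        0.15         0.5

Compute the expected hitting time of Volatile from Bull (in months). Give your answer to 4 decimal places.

Let t(s) be the expected number of months to first reach Volatile from state s, with t(Volatile) = 0. Conditioning on the first month:
t(Flat) = 1 + 0.4·t(Flat) + 0.3·t(Bull)
t(Bull) = 1 + 0.15·t(Flat) + 0.5·t(Bull)
Solving: t(Flat) = 3.1373, t(Bull) = 2.9412.
Expected months from Bull to Volatile: 2.9412.

2.9412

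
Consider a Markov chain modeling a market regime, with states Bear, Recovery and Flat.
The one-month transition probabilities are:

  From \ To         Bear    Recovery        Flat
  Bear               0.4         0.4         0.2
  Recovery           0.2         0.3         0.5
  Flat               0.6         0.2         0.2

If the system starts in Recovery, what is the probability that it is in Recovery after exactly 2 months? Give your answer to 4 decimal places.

Sum over the intermediate state after 1 month:
P = P(Recovery→Bear)·P(Bear→Recovery) + P(Recovery→Recovery)·P(Recovery→Recovery) + P(Recovery→Flat)·P(Flat→Recovery)
  = 0.2×0.4 + 0.3×0.3 + 0.5×0.2
  = 0.0800 + 0.0900 + 0.1000 = 0.2700

0.2700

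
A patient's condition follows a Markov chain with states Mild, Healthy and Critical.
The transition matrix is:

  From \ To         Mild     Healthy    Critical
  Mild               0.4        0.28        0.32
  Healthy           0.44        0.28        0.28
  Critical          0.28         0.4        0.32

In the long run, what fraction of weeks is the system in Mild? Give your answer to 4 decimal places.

Let the stationary distribution be π with π = πP and π_1 + π_2 + π_3 = 1.
π_1 = 0.4·π_1 + 0.44·π_2 + 0.28·π_3
π_2 = 0.28·π_1 + 0.28·π_2 + 0.4·π_3
Solving with the normalization constraint gives π = (0.3758, 0.3169, 0.3073).
So the stationary probability of Mild is 0.3758.

0.3758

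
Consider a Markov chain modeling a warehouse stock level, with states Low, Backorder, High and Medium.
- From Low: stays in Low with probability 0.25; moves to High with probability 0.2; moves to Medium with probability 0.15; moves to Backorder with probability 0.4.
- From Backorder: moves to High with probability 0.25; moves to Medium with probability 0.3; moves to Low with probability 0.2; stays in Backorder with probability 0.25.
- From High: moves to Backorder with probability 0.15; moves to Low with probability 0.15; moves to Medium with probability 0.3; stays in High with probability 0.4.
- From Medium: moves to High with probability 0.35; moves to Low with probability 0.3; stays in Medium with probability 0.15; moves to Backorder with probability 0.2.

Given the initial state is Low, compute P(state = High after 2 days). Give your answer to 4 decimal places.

Propagate the distribution vector 2 days from Low.
After 0 days: (1.0000, 0.0000, 0.0000, 0.0000)
After 1 day: (0.2500, 0.4000, 0.2000, 0.1500)
After 2 days: (0.2175, 0.2600, 0.2825, 0.2400)
P(in High after 2 days) = 0.2825

0.2825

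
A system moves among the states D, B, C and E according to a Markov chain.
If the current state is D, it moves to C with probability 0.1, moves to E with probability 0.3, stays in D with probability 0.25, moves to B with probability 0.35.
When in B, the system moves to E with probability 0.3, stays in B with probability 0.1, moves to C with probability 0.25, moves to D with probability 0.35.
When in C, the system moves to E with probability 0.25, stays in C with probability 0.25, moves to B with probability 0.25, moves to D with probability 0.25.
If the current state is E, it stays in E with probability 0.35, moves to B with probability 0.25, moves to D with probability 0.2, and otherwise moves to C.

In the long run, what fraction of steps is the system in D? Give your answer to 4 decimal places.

0.2587

Let the stationary distribution be π with π = πP and π_1 + π_2 + π_3 + π_4 = 1.
π_1 = 0.25·π_1 + 0.35·π_2 + 0.25·π_3 + 0.2·π_4
π_2 = 0.35·π_1 + 0.1·π_2 + 0.25·π_3 + 0.25·π_4
π_3 = 0.1·π_1 + 0.25·π_2 + 0.25·π_3 + 0.2·π_4
Solving with the normalization constraint gives π = (0.2587, 0.2399, 0.1959, 0.3055).
So the stationary probability of D is 0.2587.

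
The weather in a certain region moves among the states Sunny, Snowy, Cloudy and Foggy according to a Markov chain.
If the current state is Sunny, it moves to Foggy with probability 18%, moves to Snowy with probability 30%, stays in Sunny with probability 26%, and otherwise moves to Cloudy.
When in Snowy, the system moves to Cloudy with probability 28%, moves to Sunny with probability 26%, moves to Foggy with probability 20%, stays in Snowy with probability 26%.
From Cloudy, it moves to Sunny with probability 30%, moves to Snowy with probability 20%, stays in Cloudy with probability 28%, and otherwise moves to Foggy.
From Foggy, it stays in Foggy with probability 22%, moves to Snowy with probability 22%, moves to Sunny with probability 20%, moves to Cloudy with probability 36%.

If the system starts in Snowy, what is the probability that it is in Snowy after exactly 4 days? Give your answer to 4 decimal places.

0.2447

Propagate the distribution vector 4 days from Snowy.
After 0 days: (0.0000, 1.0000, 0.0000, 0.0000)
After 1 day: (0.2600, 0.2600, 0.2800, 0.2000)
After 2 days: (0.2592, 0.2456, 0.2908, 0.2044)
After 3 days: (0.2594, 0.2447, 0.2912, 0.2047)
After 4 days: (0.2594, 0.2447, 0.2912, 0.2047)
P(in Snowy after 4 days) = 0.2447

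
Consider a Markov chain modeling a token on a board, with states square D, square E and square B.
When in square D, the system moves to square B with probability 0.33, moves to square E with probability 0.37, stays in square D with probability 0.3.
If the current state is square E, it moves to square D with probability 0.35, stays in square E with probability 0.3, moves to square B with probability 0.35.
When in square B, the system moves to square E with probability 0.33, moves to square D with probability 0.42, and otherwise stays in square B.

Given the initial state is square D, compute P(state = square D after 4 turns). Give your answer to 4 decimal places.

0.3541

Propagate the distribution vector 4 turns from square D.
After 0 turns: (1.0000, 0.0000, 0.0000)
After 1 turn: (0.3000, 0.3700, 0.3300)
After 2 turns: (0.3581, 0.3309, 0.3110)
After 3 turns: (0.3539, 0.3344, 0.3117)
After 4 turns: (0.3541, 0.3341, 0.3117)
P(in square D after 4 turns) = 0.3541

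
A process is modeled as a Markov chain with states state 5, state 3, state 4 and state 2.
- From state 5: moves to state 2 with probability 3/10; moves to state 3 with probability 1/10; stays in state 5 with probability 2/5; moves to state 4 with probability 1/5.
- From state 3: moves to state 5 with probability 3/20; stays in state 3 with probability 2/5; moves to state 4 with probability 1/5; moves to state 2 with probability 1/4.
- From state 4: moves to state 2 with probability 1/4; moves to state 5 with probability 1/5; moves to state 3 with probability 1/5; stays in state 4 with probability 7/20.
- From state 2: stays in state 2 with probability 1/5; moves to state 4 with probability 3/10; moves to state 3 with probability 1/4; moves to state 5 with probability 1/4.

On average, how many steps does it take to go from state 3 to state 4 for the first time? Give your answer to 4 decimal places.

4.4460

Let t(s) be the expected number of steps to first reach state 4 from state s, with t(state 4) = 0. Conditioning on the first step:
t(state 5) = 1 + 0.4·t(state 5) + 0.1·t(state 3) + 0.3·t(state 2)
t(state 3) = 1 + 0.15·t(state 5) + 0.4·t(state 3) + 0.25·t(state 2)
t(state 2) = 1 + 0.25·t(state 5) + 0.25·t(state 3) + 0.2·t(state 2)
Solving: t(state 5) = 4.4176, t(state 3) = 4.4460, t(state 2) = 4.0199.
Expected steps from state 3 to state 4: 4.4460.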